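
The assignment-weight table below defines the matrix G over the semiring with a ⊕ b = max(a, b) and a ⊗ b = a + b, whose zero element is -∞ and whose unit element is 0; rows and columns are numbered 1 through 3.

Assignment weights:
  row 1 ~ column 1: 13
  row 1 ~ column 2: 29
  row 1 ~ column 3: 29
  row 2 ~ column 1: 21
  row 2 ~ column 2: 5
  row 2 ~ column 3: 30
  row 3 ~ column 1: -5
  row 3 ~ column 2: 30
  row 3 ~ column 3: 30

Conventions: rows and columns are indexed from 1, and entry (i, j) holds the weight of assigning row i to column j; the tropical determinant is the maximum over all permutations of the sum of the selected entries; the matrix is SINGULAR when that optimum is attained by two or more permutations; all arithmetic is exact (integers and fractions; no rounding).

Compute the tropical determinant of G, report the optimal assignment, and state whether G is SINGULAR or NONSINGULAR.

σ = (1, 2, 3): 13 + 5 + 30 = 48
σ = (1, 3, 2): 13 + 30 + 30 = 73
σ = (2, 1, 3): 29 + 21 + 30 = 80
σ = (2, 3, 1): 29 + 30 + (-5) = 54
σ = (3, 1, 2): 29 + 21 + 30 = 80
σ = (3, 2, 1): 29 + 5 + (-5) = 29
Optimal value attained by: σ = (2, 1, 3).
Answer: det⊕(G) = 80; verdict: SINGULAR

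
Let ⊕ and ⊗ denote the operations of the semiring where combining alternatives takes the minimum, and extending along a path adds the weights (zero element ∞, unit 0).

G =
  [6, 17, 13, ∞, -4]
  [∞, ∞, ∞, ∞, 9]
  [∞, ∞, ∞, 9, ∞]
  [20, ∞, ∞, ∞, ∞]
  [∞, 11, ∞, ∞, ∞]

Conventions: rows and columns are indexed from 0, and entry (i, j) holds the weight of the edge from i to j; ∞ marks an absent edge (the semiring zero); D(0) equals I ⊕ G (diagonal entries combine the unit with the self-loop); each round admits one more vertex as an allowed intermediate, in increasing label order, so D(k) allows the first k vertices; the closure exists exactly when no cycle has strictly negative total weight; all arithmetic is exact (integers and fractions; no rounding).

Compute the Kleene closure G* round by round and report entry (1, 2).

D(0):
  [0, 17, 13, ∞, -4]
  [∞, 0, ∞, ∞, 9]
  [∞, ∞, 0, 9, ∞]
  [20, ∞, ∞, 0, ∞]
  [∞, 11, ∞, ∞, 0]
D(1):
  [0, 17, 13, ∞, -4]
  [∞, 0, ∞, ∞, 9]
  [∞, ∞, 0, 9, ∞]
  [20, 37, 33, 0, 16]
  [∞, 11, ∞, ∞, 0]
D(2):
  [0, 17, 13, ∞, -4]
  [∞, 0, ∞, ∞, 9]
  [∞, ∞, 0, 9, ∞]
  [20, 37, 33, 0, 16]
  [∞, 11, ∞, ∞, 0]
D(3):
  [0, 17, 13, 22, -4]
  [∞, 0, ∞, ∞, 9]
  [∞, ∞, 0, 9, ∞]
  [20, 37, 33, 0, 16]
  [∞, 11, ∞, ∞, 0]
D(4):
  [0, 17, 13, 22, -4]
  [∞, 0, ∞, ∞, 9]
  [29, 46, 0, 9, 25]
  [20, 37, 33, 0, 16]
  [∞, 11, ∞, ∞, 0]
D(5):
  [0, 7, 13, 22, -4]
  [∞, 0, ∞, ∞, 9]
  [29, 36, 0, 9, 25]
  [20, 27, 33, 0, 16]
  [∞, 11, ∞, ∞, 0]
Answer: G*[1][2] = ∞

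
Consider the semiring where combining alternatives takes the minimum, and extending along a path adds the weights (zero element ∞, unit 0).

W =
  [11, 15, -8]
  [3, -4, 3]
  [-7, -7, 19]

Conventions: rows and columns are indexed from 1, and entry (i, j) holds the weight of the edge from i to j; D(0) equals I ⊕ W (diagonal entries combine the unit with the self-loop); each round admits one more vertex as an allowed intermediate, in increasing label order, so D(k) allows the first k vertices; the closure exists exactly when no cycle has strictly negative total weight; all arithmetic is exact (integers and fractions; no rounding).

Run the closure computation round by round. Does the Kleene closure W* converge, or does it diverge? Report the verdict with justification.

Detection: at round 0, diagonal entry (2, 2) turns strictly negative.
Key observation: the cycle 2->2 has total weight (-4), which is strictly negative.
Answer: DIVERGES — negative cycle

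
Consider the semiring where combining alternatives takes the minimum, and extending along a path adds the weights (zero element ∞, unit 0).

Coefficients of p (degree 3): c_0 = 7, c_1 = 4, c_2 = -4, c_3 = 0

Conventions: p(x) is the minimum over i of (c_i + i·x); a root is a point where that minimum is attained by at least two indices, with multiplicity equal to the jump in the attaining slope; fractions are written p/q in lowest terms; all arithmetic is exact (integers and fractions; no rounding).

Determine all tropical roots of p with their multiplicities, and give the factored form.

hull edge (i=0, c=7) to (i=2, c=-4): slope -11/2, span 2
hull edge (i=2, c=-4) to (i=3, c=0): slope 4, span 1
Factored form: p(x) = 0 ⊗ (x ⊕ (-4)) ⊗ (x ⊕ 11/2) ⊗ (x ⊕ 11/2)
Answer: roots = -4 (mult 1), 11/2 (mult 2)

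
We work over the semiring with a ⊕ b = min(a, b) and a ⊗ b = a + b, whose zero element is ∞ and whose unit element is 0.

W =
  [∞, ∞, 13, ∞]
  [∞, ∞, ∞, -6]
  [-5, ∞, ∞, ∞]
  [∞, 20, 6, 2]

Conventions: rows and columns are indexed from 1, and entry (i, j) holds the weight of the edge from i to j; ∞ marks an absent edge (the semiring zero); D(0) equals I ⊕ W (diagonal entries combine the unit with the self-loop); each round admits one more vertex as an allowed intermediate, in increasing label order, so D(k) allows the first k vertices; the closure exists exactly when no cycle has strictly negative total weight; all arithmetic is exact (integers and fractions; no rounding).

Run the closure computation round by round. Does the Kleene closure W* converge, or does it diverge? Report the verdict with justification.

D(0):
  [0, ∞, 13, ∞]
  [∞, 0, ∞, -6]
  [-5, ∞, 0, ∞]
  [∞, 20, 6, 0]
D(1):
  [0, ∞, 13, ∞]
  [∞, 0, ∞, -6]
  [-5, ∞, 0, ∞]
  [∞, 20, 6, 0]
D(2):
  [0, ∞, 13, ∞]
  [∞, 0, ∞, -6]
  [-5, ∞, 0, ∞]
  [∞, 20, 6, 0]
D(3):
  [0, ∞, 13, ∞]
  [∞, 0, ∞, -6]
  [-5, ∞, 0, ∞]
  [1, 20, 6, 0]
D(4):
  [0, ∞, 13, ∞]
  [-5, 0, 0, -6]
  [-5, ∞, 0, ∞]
  [1, 20, 6, 0]
Key observation: every diagonal entry stays at the unit through all rounds, so no improving cycle exists.
Answer: CONVERGES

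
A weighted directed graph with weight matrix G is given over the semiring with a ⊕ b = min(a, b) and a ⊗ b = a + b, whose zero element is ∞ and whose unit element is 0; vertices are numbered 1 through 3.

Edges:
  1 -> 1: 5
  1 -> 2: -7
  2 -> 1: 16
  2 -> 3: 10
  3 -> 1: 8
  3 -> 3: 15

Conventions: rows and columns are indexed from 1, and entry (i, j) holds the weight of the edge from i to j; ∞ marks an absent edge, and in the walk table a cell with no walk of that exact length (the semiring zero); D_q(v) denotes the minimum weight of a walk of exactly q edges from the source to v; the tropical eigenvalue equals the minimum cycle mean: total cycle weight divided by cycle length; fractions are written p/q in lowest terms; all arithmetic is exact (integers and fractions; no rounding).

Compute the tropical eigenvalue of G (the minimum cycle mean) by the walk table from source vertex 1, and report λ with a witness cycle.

q=0: [0, ∞, ∞]
q=1: [5, -7, ∞]
q=2: [9, -2, 3]
q=3: [11, 2, 8]
Optimal cycle mean attained by: cycle 1->2->3->1, total (-7) + 10 + 8, length 3.
Answer: λ = 11/3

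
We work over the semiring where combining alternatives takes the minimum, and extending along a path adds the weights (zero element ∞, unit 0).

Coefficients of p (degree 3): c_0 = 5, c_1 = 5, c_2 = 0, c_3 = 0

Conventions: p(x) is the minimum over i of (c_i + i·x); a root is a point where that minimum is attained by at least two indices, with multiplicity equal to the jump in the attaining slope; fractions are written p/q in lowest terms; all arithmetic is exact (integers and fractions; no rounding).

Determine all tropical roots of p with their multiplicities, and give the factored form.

hull edge (i=0, c=5) to (i=2, c=0): slope -5/2, span 2
hull edge (i=2, c=0) to (i=3, c=0): slope 0, span 1
Factored form: p(x) = 0 ⊗ (x ⊕ 0) ⊗ (x ⊕ 5/2) ⊗ (x ⊕ 5/2)
Answer: roots = 0 (mult 1), 5/2 (mult 2)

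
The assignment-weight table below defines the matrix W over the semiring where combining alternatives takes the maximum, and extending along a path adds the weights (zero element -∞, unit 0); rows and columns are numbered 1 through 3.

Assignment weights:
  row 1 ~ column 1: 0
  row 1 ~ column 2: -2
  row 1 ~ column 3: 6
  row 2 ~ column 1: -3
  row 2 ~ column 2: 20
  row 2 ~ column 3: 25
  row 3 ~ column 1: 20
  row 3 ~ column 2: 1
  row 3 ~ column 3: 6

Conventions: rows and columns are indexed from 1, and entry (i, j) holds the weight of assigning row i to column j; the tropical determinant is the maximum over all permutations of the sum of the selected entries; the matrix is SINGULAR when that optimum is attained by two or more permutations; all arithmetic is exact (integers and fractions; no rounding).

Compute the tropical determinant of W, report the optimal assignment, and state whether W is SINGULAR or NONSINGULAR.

σ = (1, 2, 3): 0 + 20 + 6 = 26
σ = (1, 3, 2): 0 + 25 + 1 = 26
σ = (2, 1, 3): (-2) + (-3) + 6 = 1
σ = (2, 3, 1): (-2) + 25 + 20 = 43
σ = (3, 1, 2): 6 + (-3) + 1 = 4
σ = (3, 2, 1): 6 + 20 + 20 = 46
Optimal value attained by: σ = (3, 2, 1).
Answer: det⊕(W) = 46; verdict: NONSINGULAR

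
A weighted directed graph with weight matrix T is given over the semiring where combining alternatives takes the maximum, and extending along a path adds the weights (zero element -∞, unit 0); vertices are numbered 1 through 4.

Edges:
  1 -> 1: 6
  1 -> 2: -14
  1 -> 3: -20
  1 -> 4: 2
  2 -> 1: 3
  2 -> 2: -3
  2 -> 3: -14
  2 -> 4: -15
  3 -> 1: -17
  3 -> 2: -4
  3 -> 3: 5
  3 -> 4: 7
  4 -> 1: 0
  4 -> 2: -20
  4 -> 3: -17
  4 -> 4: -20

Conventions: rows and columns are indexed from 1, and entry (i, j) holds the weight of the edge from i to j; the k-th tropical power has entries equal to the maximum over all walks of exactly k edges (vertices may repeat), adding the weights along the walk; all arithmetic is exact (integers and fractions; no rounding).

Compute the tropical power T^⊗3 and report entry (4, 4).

T^⊗2:
  [12, -8, -14, 8]
  [9, -6, -9, 5]
  [7, 1, 10, 12]
  [6, -14, -12, 2]
T^⊗3:
  [18, -2, -8, 14]
  [15, -5, -4, 11]
  [13, 6, 15, 17]
  [12, -8, -7, 8]
Key observation: the optimum is the walk 4->1->1->4, with weight 0 + 6 + 2 = 8.
Optimal value attained by: walk 4->1->1->4.
Answer: (T^⊗3)[4][4] = 8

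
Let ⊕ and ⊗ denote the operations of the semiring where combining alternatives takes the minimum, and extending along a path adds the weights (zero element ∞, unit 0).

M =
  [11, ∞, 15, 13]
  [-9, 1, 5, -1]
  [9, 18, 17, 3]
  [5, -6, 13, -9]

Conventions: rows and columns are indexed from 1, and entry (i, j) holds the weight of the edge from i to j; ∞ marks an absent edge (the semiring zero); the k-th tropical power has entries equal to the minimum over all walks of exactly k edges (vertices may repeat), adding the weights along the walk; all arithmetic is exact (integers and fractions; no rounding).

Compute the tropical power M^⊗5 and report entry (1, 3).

M^⊗2:
  [18, 7, 26, 4]
  [-8, -7, 6, -10]
  [8, -3, 16, -6]
  [-15, -15, -1, -18]
M^⊗3:
  [-2, -2, 12, -5]
  [-16, -16, -2, -19]
  [-12, -12, 2, -15]
  [-24, -24, -10, -27]
M^⊗4:
  [-11, -11, 3, -14]
  [-25, -25, -11, -28]
  [-21, -21, -7, -24]
  [-33, -33, -19, -36]
M^⊗5:
  [-20, -20, -6, -23]
  [-34, -34, -20, -37]
  [-30, -30, -16, -33]
  [-42, -42, -28, -45]
Key observation: the optimum is the walk 1->4->4->4->2->3, with weight 13 + (-9) + (-9) + (-6) + 5 = -6.
Optimal value attained by: walk 1->4->4->4->2->3.
Answer: (M^⊗5)[1][3] = -6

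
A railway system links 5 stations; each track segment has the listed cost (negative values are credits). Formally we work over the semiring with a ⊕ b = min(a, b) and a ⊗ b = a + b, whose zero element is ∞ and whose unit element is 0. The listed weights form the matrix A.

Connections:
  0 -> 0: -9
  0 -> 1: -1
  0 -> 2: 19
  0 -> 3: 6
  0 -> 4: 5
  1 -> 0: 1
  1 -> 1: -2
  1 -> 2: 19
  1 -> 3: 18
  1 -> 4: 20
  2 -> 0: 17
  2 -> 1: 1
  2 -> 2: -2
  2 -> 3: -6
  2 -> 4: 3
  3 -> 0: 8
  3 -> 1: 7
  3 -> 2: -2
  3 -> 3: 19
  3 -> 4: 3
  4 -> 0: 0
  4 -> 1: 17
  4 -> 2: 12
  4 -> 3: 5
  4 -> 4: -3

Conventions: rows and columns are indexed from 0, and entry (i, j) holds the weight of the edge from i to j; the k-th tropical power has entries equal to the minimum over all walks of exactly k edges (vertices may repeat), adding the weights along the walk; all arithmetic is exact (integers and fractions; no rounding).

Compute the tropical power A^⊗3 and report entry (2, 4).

A^⊗2:
  [-18, -10, 4, -3, -4]
  [-8, -4, 16, 7, 6]
  [2, -1, -8, -8, -3]
  [-1, -1, -4, -8, 0]
  [-9, -1, 3, 2, -6]
A^⊗3:
  [-27, -19, -5, -12, -13]
  [-17, -9, 5, -2, -3]
  [-7, -7, -10, -14, -6]
  [-10, -3, -10, -10, -5]
  [-18, -10, 0, -3, -9]
Key observation: the optimum is the walk 2->3->4->4, with weight (-6) + 3 + (-3) = -6.
Optimal value attained by: walk 2->3->4->4.
Answer: (A^⊗3)[2][4] = -6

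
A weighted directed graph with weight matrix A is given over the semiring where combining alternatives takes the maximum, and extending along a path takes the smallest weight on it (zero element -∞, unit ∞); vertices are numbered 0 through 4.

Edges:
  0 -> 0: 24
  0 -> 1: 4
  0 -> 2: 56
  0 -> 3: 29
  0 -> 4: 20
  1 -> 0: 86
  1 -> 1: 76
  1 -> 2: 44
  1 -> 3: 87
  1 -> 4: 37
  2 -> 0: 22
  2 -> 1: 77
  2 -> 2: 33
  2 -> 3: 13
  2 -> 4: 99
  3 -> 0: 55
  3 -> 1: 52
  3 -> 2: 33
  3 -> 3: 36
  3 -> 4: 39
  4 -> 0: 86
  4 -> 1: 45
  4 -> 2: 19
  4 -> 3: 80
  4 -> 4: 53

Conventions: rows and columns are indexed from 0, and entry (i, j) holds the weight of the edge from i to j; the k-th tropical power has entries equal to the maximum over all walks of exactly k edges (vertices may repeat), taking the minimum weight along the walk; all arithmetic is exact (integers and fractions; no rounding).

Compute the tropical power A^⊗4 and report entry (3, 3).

A^⊗2:
  [29, 56, 33, 29, 56]
  [76, 76, 56, 76, 44]
  [86, 76, 44, 80, 53]
  [52, 52, 55, 52, 39]
  [55, 52, 56, 53, 53]
A^⊗3:
  [56, 56, 44, 56, 53]
  [76, 76, 56, 76, 56]
  [76, 76, 56, 76, 53]
  [52, 55, 52, 52, 55]
  [53, 56, 55, 53, 56]
A^⊗4:
  [56, 56, 56, 56, 53]
  [76, 76, 56, 76, 56]
  [76, 76, 56, 76, 56]
  [55, 55, 52, 55, 53]
  [56, 56, 53, 56, 55]
Key observation: the optimum is the walk 3->0->2->4->3, with weight 55 min 56 min 99 min 80 = 55.
Optimal value attained by: walk 3->0->2->4->3.
Answer: (A^⊗4)[3][3] = 55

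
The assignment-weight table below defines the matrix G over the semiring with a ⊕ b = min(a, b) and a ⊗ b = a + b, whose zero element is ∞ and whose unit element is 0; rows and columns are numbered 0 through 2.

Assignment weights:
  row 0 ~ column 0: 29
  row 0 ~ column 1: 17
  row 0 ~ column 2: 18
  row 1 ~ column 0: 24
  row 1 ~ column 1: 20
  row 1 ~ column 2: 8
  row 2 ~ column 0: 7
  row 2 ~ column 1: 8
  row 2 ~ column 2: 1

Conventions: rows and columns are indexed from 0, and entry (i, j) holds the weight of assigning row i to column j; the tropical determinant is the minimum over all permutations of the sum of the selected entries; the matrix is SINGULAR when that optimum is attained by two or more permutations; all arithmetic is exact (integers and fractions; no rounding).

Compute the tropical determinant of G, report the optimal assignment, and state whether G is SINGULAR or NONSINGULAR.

σ = (0, 1, 2): 29 + 20 + 1 = 50
σ = (0, 2, 1): 29 + 8 + 8 = 45
σ = (1, 0, 2): 17 + 24 + 1 = 42
σ = (1, 2, 0): 17 + 8 + 7 = 32
σ = (2, 0, 1): 18 + 24 + 8 = 50
σ = (2, 1, 0): 18 + 20 + 7 = 45
Optimal value attained by: σ = (1, 2, 0).
Answer: det⊕(G) = 32; verdict: NONSINGULAR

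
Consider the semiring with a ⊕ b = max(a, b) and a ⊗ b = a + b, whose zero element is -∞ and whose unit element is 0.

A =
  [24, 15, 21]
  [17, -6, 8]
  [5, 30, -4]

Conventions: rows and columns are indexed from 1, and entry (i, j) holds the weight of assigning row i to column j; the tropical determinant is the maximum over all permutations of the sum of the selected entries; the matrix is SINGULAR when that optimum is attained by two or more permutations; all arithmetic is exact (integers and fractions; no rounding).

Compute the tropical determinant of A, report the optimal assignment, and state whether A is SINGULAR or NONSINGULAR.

σ = (1, 2, 3): 24 + (-6) + (-4) = 14
σ = (1, 3, 2): 24 + 8 + 30 = 62
σ = (2, 1, 3): 15 + 17 + (-4) = 28
σ = (2, 3, 1): 15 + 8 + 5 = 28
σ = (3, 1, 2): 21 + 17 + 30 = 68
σ = (3, 2, 1): 21 + (-6) + 5 = 20
Optimal value attained by: σ = (3, 1, 2).
Answer: det⊕(A) = 68; verdict: NONSINGULAR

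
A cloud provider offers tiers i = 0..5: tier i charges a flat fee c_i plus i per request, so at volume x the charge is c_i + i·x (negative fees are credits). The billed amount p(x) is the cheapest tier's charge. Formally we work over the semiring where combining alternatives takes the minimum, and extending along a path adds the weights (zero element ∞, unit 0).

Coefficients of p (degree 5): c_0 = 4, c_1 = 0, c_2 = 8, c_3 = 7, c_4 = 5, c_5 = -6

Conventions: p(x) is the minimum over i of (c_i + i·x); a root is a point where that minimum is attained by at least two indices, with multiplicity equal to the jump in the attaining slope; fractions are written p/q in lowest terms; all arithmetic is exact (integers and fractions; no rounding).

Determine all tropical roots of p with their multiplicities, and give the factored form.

hull edge (i=0, c=4) to (i=1, c=0): slope -4, span 1
hull edge (i=1, c=0) to (i=5, c=-6): slope -3/2, span 4
Factored form: p(x) = -6 ⊗ (x ⊕ 3/2) ⊗ (x ⊕ 3/2) ⊗ (x ⊕ 3/2) ⊗ (x ⊕ 3/2) ⊗ (x ⊕ 4)
Answer: roots = 3/2 (mult 4), 4 (mult 1)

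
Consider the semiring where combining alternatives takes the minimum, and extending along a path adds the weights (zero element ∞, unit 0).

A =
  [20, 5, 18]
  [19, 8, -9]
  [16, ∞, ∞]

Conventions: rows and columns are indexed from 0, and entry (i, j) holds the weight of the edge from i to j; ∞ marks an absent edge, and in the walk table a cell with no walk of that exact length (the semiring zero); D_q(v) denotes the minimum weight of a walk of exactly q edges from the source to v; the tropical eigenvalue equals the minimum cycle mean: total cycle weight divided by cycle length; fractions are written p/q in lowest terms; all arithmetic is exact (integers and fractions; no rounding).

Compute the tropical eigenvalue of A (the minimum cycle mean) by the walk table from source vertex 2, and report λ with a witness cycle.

q=0: [∞, ∞, 0]
q=1: [16, ∞, ∞]
q=2: [36, 21, 34]
q=3: [40, 29, 12]
Optimal cycle mean attained by: cycle 0->1->2->0, total 5 + (-9) + 16, length 3.
Answer: λ = 4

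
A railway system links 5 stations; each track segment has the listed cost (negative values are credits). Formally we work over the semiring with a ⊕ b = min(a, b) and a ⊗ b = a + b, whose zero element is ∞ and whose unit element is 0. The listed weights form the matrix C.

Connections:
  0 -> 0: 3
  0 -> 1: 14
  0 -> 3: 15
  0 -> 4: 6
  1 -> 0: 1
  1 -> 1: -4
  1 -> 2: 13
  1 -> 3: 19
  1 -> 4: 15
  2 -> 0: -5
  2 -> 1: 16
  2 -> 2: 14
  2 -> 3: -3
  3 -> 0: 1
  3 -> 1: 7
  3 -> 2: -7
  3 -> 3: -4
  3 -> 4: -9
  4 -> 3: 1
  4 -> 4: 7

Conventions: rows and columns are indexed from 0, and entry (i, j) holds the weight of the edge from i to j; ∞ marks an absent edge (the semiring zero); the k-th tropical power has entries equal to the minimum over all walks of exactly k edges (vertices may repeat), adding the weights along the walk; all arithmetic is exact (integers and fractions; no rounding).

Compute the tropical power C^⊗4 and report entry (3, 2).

C^⊗2:
  [6, 10, 8, 7, 6]
  [-3, -8, 9, 10, 7]
  [-2, 4, -10, -7, -12]
  [-12, 3, -11, -10, -13]
  [2, 8, -6, -3, -8]
C^⊗3:
  [3, 6, 0, 3, -2]
  [-7, -12, 3, 6, 1]
  [-15, 0, -14, -13, -16]
  [-16, -3, -17, -14, -19]
  [-11, 4, -10, -9, -12]
C^⊗4:
  [-5, 2, -4, -3, -6]
  [-11, -16, -1, 0, -3]
  [-19, -6, -20, -17, -22]
  [-22, -7, -21, -20, -23]
  [-15, -2, -16, -13, -18]
Key observation: the optimum is the walk 3->2->3->3->2, with weight (-7) + (-3) + (-4) + (-7) = -21.
Optimal value attained by: walk 3->2->3->3->2.
Answer: (C^⊗4)[3][2] = -21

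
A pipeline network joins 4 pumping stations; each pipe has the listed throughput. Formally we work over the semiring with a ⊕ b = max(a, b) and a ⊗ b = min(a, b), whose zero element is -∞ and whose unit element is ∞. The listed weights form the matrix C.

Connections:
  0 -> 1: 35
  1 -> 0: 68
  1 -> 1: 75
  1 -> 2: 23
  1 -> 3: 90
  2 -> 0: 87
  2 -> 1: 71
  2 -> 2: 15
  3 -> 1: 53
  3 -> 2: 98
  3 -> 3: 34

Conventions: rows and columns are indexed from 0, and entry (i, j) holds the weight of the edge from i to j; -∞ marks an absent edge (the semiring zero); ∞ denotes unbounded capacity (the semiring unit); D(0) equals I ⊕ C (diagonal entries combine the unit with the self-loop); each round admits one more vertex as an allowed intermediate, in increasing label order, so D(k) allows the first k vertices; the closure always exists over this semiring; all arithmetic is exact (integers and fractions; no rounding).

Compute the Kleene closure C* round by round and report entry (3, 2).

D(0):
  [∞, 35, -∞, -∞]
  [68, ∞, 23, 90]
  [87, 71, ∞, -∞]
  [-∞, 53, 98, ∞]
D(1):
  [∞, 35, -∞, -∞]
  [68, ∞, 23, 90]
  [87, 71, ∞, -∞]
  [-∞, 53, 98, ∞]
D(2):
  [∞, 35, 23, 35]
  [68, ∞, 23, 90]
  [87, 71, ∞, 71]
  [53, 53, 98, ∞]
D(3):
  [∞, 35, 23, 35]
  [68, ∞, 23, 90]
  [87, 71, ∞, 71]
  [87, 71, 98, ∞]
D(4):
  [∞, 35, 35, 35]
  [87, ∞, 90, 90]
  [87, 71, ∞, 71]
  [87, 71, 98, ∞]
Answer: C*[3][2] = 98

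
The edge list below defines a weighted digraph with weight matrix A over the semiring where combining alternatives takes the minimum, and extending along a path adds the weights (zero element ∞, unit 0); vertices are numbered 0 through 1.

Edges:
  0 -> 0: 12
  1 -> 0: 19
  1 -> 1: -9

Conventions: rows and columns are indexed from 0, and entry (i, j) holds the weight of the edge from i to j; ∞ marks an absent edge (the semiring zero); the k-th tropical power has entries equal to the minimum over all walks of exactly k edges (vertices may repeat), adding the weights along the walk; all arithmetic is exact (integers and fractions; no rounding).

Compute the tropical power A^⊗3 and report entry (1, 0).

A^⊗2:
  [24, ∞]
  [10, -18]
A^⊗3:
  [36, ∞]
  [1, -27]
Key observation: the optimum is the walk 1->1->1->0, with weight (-9) + (-9) + 19 = 1.
Optimal value attained by: walk 1->1->1->0.
Answer: (A^⊗3)[1][0] = 1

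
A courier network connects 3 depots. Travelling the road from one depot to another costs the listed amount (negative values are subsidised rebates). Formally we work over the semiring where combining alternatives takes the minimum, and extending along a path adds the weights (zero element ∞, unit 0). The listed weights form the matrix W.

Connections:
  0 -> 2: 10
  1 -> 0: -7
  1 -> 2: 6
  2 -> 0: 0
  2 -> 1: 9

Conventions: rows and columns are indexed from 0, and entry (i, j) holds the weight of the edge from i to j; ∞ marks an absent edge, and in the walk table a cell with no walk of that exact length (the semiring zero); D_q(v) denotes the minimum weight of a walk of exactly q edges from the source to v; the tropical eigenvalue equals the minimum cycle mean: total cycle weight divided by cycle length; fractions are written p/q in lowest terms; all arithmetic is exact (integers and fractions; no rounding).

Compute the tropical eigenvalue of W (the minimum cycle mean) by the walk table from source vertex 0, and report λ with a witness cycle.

q=0: [0, ∞, ∞]
q=1: [∞, ∞, 10]
q=2: [10, 19, ∞]
q=3: [12, ∞, 20]
Optimal cycle mean attained by: cycle 0->2->1->0, total 10 + 9 + (-7), length 3.
Answer: λ = 4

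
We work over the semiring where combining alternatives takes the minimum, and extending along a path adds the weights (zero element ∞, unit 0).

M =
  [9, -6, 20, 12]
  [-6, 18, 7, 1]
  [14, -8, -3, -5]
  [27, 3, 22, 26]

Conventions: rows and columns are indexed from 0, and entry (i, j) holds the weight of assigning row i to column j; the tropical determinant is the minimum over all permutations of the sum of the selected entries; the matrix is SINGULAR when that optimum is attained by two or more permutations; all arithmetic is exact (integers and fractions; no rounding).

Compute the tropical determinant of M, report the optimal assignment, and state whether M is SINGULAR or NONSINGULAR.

σ = (0, 1, 2, 3): 9 + 18 + (-3) + 26 = 50
σ = (0, 1, 3, 2): 9 + 18 + (-5) + 22 = 44
σ = (0, 2, 1, 3): 9 + 7 + (-8) + 26 = 34
σ = (0, 2, 3, 1): 9 + 7 + (-5) + 3 = 14
σ = (0, 3, 1, 2): 9 + 1 + (-8) + 22 = 24
σ = (0, 3, 2, 1): 9 + 1 + (-3) + 3 = 10
σ = (1, 0, 2, 3): (-6) + (-6) + (-3) + 26 = 11
σ = (1, 0, 3, 2): (-6) + (-6) + (-5) + 22 = 5
σ = (1, 2, 0, 3): (-6) + 7 + 14 + 26 = 41
σ = (1, 2, 3, 0): (-6) + 7 + (-5) + 27 = 23
σ = (1, 3, 0, 2): (-6) + 1 + 14 + 22 = 31
σ = (1, 3, 2, 0): (-6) + 1 + (-3) + 27 = 19
σ = (2, 0, 1, 3): 20 + (-6) + (-8) + 26 = 32
σ = (2, 0, 3, 1): 20 + (-6) + (-5) + 3 = 12
σ = (2, 1, 0, 3): 20 + 18 + 14 + 26 = 78
σ = (2, 1, 3, 0): 20 + 18 + (-5) + 27 = 60
σ = (2, 3, 0, 1): 20 + 1 + 14 + 3 = 38
σ = (2, 3, 1, 0): 20 + 1 + (-8) + 27 = 40
σ = (3, 0, 1, 2): 12 + (-6) + (-8) + 22 = 20
σ = (3, 0, 2, 1): 12 + (-6) + (-3) + 3 = 6
σ = (3, 1, 0, 2): 12 + 18 + 14 + 22 = 66
σ = (3, 1, 2, 0): 12 + 18 + (-3) + 27 = 54
σ = (3, 2, 0, 1): 12 + 7 + 14 + 3 = 36
σ = (3, 2, 1, 0): 12 + 7 + (-8) + 27 = 38
Optimal value attained by: σ = (1, 0, 3, 2).
Answer: det⊕(M) = 5; verdict: NONSINGULAR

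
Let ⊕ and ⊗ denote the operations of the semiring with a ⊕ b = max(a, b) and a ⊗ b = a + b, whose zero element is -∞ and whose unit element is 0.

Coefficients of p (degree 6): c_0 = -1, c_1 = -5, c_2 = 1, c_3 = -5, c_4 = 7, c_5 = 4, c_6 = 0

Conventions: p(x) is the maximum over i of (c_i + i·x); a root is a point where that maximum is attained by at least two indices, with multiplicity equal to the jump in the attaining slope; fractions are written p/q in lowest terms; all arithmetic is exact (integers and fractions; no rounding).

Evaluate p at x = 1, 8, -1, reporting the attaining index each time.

p(1) = max(-1+0·1=-1, -5+1·1=-4, 1+2·1=3, -5+3·1=-2, 7+4·1=11, 4+5·1=9, 0+6·1=6) = 11 (attained by i=4)
p(8) = max(-1+0·8=-1, -5+1·8=3, 1+2·8=17, -5+3·8=19, 7+4·8=39, 4+5·8=44, 0+6·8=48) = 48 (attained by i=6)
p(-1) = max(-1+0·(-1)=-1, -5+1·(-1)=-6, 1+2·(-1)=-1, -5+3·(-1)=-8, 7+4·(-1)=3, 4+5·(-1)=-1, 0+6·(-1)=-6) = 3 (attained by i=4)
Answer: p(1) = 11; p(8) = 48; p(-1) = 3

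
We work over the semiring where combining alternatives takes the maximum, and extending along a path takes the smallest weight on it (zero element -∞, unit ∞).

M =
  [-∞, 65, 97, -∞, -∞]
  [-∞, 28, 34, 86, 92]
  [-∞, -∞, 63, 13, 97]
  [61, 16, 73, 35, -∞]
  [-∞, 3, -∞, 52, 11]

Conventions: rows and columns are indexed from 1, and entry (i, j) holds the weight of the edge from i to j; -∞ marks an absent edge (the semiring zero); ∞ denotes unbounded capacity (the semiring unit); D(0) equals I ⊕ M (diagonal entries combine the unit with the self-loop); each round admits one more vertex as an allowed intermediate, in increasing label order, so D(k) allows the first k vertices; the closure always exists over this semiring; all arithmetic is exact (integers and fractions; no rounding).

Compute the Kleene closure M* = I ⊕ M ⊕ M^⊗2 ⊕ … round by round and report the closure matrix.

D(0):
  [∞, 65, 97, -∞, -∞]
  [-∞, ∞, 34, 86, 92]
  [-∞, -∞, ∞, 13, 97]
  [61, 16, 73, ∞, -∞]
  [-∞, 3, -∞, 52, ∞]
D(1):
  [∞, 65, 97, -∞, -∞]
  [-∞, ∞, 34, 86, 92]
  [-∞, -∞, ∞, 13, 97]
  [61, 61, 73, ∞, -∞]
  [-∞, 3, -∞, 52, ∞]
D(2):
  [∞, 65, 97, 65, 65]
  [-∞, ∞, 34, 86, 92]
  [-∞, -∞, ∞, 13, 97]
  [61, 61, 73, ∞, 61]
  [-∞, 3, 3, 52, ∞]
D(3):
  [∞, 65, 97, 65, 97]
  [-∞, ∞, 34, 86, 92]
  [-∞, -∞, ∞, 13, 97]
  [61, 61, 73, ∞, 73]
  [-∞, 3, 3, 52, ∞]
D(4):
  [∞, 65, 97, 65, 97]
  [61, ∞, 73, 86, 92]
  [13, 13, ∞, 13, 97]
  [61, 61, 73, ∞, 73]
  [52, 52, 52, 52, ∞]
D(5):
  [∞, 65, 97, 65, 97]
  [61, ∞, 73, 86, 92]
  [52, 52, ∞, 52, 97]
  [61, 61, 73, ∞, 73]
  [52, 52, 52, 52, ∞]
Answer: M* = [[∞, 65, 97, 65, 97], [61, ∞, 73, 86, 92], [52, 52, ∞, 52, 97], [61, 61, 73, ∞, 73], [52, 52, 52, 52, ∞]]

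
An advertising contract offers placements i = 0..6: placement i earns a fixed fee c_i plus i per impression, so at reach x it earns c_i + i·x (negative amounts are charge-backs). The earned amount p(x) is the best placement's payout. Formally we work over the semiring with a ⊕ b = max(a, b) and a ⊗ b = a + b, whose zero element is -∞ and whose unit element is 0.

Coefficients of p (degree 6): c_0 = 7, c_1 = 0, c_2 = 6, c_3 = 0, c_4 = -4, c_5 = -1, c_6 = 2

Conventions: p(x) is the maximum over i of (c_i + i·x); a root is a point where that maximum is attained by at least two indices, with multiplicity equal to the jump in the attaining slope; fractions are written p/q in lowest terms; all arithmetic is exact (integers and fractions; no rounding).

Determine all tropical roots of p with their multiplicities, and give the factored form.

hull edge (i=0, c=7) to (i=2, c=6): slope -1/2, span 2
hull edge (i=2, c=6) to (i=6, c=2): slope -1, span 4
Factored form: p(x) = 2 ⊗ (x ⊕ 1/2) ⊗ (x ⊕ 1/2) ⊗ (x ⊕ 1) ⊗ (x ⊕ 1) ⊗ (x ⊕ 1) ⊗ (x ⊕ 1)
Answer: roots = 1/2 (mult 2), 1 (mult 4)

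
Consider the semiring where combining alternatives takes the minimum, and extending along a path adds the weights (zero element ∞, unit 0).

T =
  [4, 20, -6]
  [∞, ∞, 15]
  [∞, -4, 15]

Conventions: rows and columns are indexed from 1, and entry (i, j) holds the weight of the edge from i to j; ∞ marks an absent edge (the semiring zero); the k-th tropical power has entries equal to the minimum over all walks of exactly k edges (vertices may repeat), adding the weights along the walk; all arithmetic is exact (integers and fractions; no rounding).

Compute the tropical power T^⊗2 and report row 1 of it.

T^⊗2:
  [8, -10, -2]
  [∞, 11, 30]
  [∞, 11, 11]
Answer: row 1 of T^⊗2 = [8, -10, -2]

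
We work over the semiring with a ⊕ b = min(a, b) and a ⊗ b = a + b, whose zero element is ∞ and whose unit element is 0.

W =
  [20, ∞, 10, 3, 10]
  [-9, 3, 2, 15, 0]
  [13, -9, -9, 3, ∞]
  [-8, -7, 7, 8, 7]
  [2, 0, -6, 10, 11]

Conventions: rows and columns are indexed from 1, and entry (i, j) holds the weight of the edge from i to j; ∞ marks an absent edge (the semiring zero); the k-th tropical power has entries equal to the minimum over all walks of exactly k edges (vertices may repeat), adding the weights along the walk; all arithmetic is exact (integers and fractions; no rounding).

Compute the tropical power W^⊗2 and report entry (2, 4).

W^⊗2:
  [-5, -4, 1, 11, 10]
  [-6, -7, -7, -6, 1]
  [-18, -18, -18, -6, -9]
  [-16, -4, -5, -5, -7]
  [-9, -15, -15, -3, 0]
Key observation: the optimum is the walk 2->1->4, with weight (-9) + 3 = -6.
Optimal value attained by: walk 2->1->4.
Answer: (W^⊗2)[2][4] = -6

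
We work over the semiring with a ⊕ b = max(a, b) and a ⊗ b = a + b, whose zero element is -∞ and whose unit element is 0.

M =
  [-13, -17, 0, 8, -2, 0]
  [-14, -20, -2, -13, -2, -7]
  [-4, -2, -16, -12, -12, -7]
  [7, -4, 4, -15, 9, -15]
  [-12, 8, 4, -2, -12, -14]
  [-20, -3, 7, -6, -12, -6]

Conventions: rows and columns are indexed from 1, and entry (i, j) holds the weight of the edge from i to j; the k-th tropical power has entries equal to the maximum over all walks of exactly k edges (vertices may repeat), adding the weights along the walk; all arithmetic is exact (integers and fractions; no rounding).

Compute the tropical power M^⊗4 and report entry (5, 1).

M^⊗2:
  [15, 6, 12, -4, 17, -6]
  [-6, 6, 2, -4, -4, -9]
  [-5, -4, 0, 4, -3, -4]
  [0, 17, 13, 15, 5, 7]
  [5, 2, 6, -4, 7, 1]
  [3, 5, 1, -5, 3, 0]
M^⊗3:
  [8, 25, 21, 23, 13, 15]
  [3, 4, 4, 2, 5, -1]
  [11, 5, 8, 3, 13, -5]
  [22, 13, 19, 8, 24, 10]
  [3, 15, 11, 13, 5, 5]
  [2, 11, 7, 11, 4, 3]
M^⊗4:
  [30, 21, 27, 16, 32, 18]
  [9, 13, 9, 11, 11, 3]
  [10, 21, 17, 19, 12, 11]
  [15, 32, 28, 30, 20, 22]
  [20, 13, 17, 11, 22, 8]
  [18, 12, 15, 10, 20, 4]
Key observation: the optimum is the walk 5->4->1->4->1, with weight (-2) + 7 + 8 + 7 = 20.
Optimal value attained by: walk 5->4->1->4->1.
Answer: (M^⊗4)[5][1] = 20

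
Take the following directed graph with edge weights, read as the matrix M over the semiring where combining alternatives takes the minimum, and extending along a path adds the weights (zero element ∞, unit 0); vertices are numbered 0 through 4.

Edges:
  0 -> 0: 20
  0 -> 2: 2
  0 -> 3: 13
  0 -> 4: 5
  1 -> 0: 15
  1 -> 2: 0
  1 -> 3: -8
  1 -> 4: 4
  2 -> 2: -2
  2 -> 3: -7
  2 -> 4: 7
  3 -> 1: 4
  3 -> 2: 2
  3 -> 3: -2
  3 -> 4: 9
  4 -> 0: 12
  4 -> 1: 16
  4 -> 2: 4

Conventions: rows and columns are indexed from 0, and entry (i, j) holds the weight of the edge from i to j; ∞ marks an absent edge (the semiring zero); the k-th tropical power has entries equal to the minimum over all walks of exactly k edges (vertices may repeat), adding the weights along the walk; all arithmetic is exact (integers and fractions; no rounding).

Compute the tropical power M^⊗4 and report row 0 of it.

M^⊗2:
  [17, 17, 0, -5, 9]
  [16, -4, -6, -10, 1]
  [19, -3, -5, -9, 2]
  [19, 2, 0, -5, 7]
  [31, ∞, 2, -3, 11]
M^⊗3:
  [21, -1, -3, -7, 4]
  [11, -6, -8, -13, -1]
  [12, -5, -7, -12, 0]
  [17, -1, -3, -7, 4]
  [23, 1, -1, -5, 6]
M^⊗4:
  [14, -3, -5, -10, 2]
  [9, -9, -11, -15, -4]
  [10, -8, -10, -14, -3]
  [14, -3, -5, -10, 2]
  [16, -1, -3, -8, 4]
Answer: row 0 of M^⊗4 = [14, -3, -5, -10, 2]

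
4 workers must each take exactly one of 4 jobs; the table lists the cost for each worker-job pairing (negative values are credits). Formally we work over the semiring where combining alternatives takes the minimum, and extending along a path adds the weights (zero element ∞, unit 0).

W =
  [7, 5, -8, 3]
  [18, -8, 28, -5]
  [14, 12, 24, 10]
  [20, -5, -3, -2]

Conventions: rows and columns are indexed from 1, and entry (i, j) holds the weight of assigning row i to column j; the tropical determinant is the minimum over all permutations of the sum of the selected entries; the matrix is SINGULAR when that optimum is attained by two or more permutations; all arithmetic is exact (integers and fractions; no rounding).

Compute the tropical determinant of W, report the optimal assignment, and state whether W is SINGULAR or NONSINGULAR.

σ = (1, 2, 3, 4): 7 + (-8) + 24 + (-2) = 21
σ = (1, 2, 4, 3): 7 + (-8) + 10 + (-3) = 6
σ = (1, 3, 2, 4): 7 + 28 + 12 + (-2) = 45
σ = (1, 3, 4, 2): 7 + 28 + 10 + (-5) = 40
σ = (1, 4, 2, 3): 7 + (-5) + 12 + (-3) = 11
σ = (1, 4, 3, 2): 7 + (-5) + 24 + (-5) = 21
σ = (2, 1, 3, 4): 5 + 18 + 24 + (-2) = 45
σ = (2, 1, 4, 3): 5 + 18 + 10 + (-3) = 30
σ = (2, 3, 1, 4): 5 + 28 + 14 + (-2) = 45
σ = (2, 3, 4, 1): 5 + 28 + 10 + 20 = 63
σ = (2, 4, 1, 3): 5 + (-5) + 14 + (-3) = 11
σ = (2, 4, 3, 1): 5 + (-5) + 24 + 20 = 44
σ = (3, 1, 2, 4): (-8) + 18 + 12 + (-2) = 20
σ = (3, 1, 4, 2): (-8) + 18 + 10 + (-5) = 15
σ = (3, 2, 1, 4): (-8) + (-8) + 14 + (-2) = -4
σ = (3, 2, 4, 1): (-8) + (-8) + 10 + 20 = 14
σ = (3, 4, 1, 2): (-8) + (-5) + 14 + (-5) = -4
σ = (3, 4, 2, 1): (-8) + (-5) + 12 + 20 = 19
σ = (4, 1, 2, 3): 3 + 18 + 12 + (-3) = 30
σ = (4, 1, 3, 2): 3 + 18 + 24 + (-5) = 40
σ = (4, 2, 1, 3): 3 + (-8) + 14 + (-3) = 6
σ = (4, 2, 3, 1): 3 + (-8) + 24 + 20 = 39
σ = (4, 3, 1, 2): 3 + 28 + 14 + (-5) = 40
σ = (4, 3, 2, 1): 3 + 28 + 12 + 20 = 63
Optimal value attained by: σ = (3, 2, 1, 4).
Answer: det⊕(W) = -4; verdict: SINGULAR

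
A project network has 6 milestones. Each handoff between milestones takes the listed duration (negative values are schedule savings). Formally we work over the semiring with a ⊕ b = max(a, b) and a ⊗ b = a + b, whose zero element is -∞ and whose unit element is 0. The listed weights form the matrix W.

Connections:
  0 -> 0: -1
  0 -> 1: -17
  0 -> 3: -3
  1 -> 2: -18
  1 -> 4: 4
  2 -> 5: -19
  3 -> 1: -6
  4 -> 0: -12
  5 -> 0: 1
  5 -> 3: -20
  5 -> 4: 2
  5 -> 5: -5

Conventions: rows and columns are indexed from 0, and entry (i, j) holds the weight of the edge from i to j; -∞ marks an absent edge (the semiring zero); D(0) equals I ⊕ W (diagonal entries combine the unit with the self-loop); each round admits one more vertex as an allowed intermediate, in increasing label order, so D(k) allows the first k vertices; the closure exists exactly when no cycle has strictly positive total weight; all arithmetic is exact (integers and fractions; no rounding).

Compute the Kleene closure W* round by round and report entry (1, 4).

D(0):
  [0, -17, -∞, -3, -∞, -∞]
  [-∞, 0, -18, -∞, 4, -∞]
  [-∞, -∞, 0, -∞, -∞, -19]
  [-∞, -6, -∞, 0, -∞, -∞]
  [-12, -∞, -∞, -∞, 0, -∞]
  [1, -∞, -∞, -20, 2, 0]
D(1):
  [0, -17, -∞, -3, -∞, -∞]
  [-∞, 0, -18, -∞, 4, -∞]
  [-∞, -∞, 0, -∞, -∞, -19]
  [-∞, -6, -∞, 0, -∞, -∞]
  [-12, -29, -∞, -15, 0, -∞]
  [1, -16, -∞, -2, 2, 0]
D(2):
  [0, -17, -35, -3, -13, -∞]
  [-∞, 0, -18, -∞, 4, -∞]
  [-∞, -∞, 0, -∞, -∞, -19]
  [-∞, -6, -24, 0, -2, -∞]
  [-12, -29, -47, -15, 0, -∞]
  [1, -16, -34, -2, 2, 0]
D(3):
  [0, -17, -35, -3, -13, -54]
  [-∞, 0, -18, -∞, 4, -37]
  [-∞, -∞, 0, -∞, -∞, -19]
  [-∞, -6, -24, 0, -2, -43]
  [-12, -29, -47, -15, 0, -66]
  [1, -16, -34, -2, 2, 0]
D(4):
  [0, -9, -27, -3, -5, -46]
  [-∞, 0, -18, -∞, 4, -37]
  [-∞, -∞, 0, -∞, -∞, -19]
  [-∞, -6, -24, 0, -2, -43]
  [-12, -21, -39, -15, 0, -58]
  [1, -8, -26, -2, 2, 0]
D(5):
  [0, -9, -27, -3, -5, -46]
  [-8, 0, -18, -11, 4, -37]
  [-∞, -∞, 0, -∞, -∞, -19]
  [-14, -6, -24, 0, -2, -43]
  [-12, -21, -39, -15, 0, -58]
  [1, -8, -26, -2, 2, 0]
D(6):
  [0, -9, -27, -3, -5, -46]
  [-8, 0, -18, -11, 4, -37]
  [-18, -27, 0, -21, -17, -19]
  [-14, -6, -24, 0, -2, -43]
  [-12, -21, -39, -15, 0, -58]
  [1, -8, -26, -2, 2, 0]
Answer: W*[1][4] = 4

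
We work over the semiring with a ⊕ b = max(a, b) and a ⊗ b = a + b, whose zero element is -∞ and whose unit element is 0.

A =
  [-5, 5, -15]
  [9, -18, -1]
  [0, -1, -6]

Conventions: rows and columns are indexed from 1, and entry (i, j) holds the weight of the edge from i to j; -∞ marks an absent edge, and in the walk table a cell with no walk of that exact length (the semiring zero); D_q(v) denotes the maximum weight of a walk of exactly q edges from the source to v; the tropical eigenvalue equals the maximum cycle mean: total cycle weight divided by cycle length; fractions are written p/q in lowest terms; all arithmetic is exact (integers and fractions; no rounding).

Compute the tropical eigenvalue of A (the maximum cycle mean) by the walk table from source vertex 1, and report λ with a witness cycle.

q=0: [0, -∞, -∞]
q=1: [-5, 5, -15]
q=2: [14, 0, 4]
q=3: [9, 19, -1]
Optimal cycle mean attained by: cycle 1->2->1, total 5 + 9, length 2.
Answer: λ = 7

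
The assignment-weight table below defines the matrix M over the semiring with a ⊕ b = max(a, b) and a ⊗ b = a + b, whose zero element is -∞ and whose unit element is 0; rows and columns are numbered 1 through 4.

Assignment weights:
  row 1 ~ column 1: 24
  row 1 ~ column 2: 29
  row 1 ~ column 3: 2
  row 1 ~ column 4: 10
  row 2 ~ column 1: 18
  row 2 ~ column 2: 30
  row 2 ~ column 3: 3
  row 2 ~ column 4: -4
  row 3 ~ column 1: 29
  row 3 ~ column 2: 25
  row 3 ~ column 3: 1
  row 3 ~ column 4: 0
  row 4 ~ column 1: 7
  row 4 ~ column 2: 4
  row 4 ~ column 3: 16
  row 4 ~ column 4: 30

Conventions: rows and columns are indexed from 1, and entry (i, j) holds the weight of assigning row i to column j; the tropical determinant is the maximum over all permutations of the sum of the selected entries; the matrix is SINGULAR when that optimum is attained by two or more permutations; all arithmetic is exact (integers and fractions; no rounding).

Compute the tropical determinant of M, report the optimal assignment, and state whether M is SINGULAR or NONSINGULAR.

σ = (1, 2, 3, 4): 24 + 30 + 1 + 30 = 85
σ = (1, 2, 4, 3): 24 + 30 + 0 + 16 = 70
σ = (1, 3, 2, 4): 24 + 3 + 25 + 30 = 82
σ = (1, 3, 4, 2): 24 + 3 + 0 + 4 = 31
σ = (1, 4, 2, 3): 24 + (-4) + 25 + 16 = 61
σ = (1, 4, 3, 2): 24 + (-4) + 1 + 4 = 25
σ = (2, 1, 3, 4): 29 + 18 + 1 + 30 = 78
σ = (2, 1, 4, 3): 29 + 18 + 0 + 16 = 63
σ = (2, 3, 1, 4): 29 + 3 + 29 + 30 = 91
σ = (2, 3, 4, 1): 29 + 3 + 0 + 7 = 39
σ = (2, 4, 1, 3): 29 + (-4) + 29 + 16 = 70
σ = (2, 4, 3, 1): 29 + (-4) + 1 + 7 = 33
σ = (3, 1, 2, 4): 2 + 18 + 25 + 30 = 75
σ = (3, 1, 4, 2): 2 + 18 + 0 + 4 = 24
σ = (3, 2, 1, 4): 2 + 30 + 29 + 30 = 91
σ = (3, 2, 4, 1): 2 + 30 + 0 + 7 = 39
σ = (3, 4, 1, 2): 2 + (-4) + 29 + 4 = 31
σ = (3, 4, 2, 1): 2 + (-4) + 25 + 7 = 30
σ = (4, 1, 2, 3): 10 + 18 + 25 + 16 = 69
σ = (4, 1, 3, 2): 10 + 18 + 1 + 4 = 33
σ = (4, 2, 1, 3): 10 + 30 + 29 + 16 = 85
σ = (4, 2, 3, 1): 10 + 30 + 1 + 7 = 48
σ = (4, 3, 1, 2): 10 + 3 + 29 + 4 = 46
σ = (4, 3, 2, 1): 10 + 3 + 25 + 7 = 45
Optimal value attained by: σ = (2, 3, 1, 4).
Answer: det⊕(M) = 91; verdict: SINGULAR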